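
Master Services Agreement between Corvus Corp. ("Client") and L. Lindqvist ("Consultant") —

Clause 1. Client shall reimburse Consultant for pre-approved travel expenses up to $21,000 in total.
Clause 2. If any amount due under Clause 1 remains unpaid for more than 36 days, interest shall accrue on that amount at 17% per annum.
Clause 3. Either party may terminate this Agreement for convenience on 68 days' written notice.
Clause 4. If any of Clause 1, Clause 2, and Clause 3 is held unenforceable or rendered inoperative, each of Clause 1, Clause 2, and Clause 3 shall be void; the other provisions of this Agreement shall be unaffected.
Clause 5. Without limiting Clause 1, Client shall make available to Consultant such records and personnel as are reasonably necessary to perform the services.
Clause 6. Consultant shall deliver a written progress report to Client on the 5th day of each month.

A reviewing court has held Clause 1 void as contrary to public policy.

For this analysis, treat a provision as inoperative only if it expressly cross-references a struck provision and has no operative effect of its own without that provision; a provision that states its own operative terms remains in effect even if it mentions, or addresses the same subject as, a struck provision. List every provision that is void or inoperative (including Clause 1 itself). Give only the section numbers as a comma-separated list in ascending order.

Clause 1 is struck. Clause 2 operates only by reference to Clause 1, so it falls with Clause 1. Although Clause 5 refers to Clause 1, its operative terms do not depend on Clause 1, so it remains in effect. Clause 4 declares Clause 1, Clause 2, and Clause 3 mutually dependent; since one of them has fallen, all of them are of no effect. That brings down Clause 3 as well. The remainder continues in force under Clause 4. The provisions still in force are Clause 4, Clause 5, and Clause 6.

1, 2, 3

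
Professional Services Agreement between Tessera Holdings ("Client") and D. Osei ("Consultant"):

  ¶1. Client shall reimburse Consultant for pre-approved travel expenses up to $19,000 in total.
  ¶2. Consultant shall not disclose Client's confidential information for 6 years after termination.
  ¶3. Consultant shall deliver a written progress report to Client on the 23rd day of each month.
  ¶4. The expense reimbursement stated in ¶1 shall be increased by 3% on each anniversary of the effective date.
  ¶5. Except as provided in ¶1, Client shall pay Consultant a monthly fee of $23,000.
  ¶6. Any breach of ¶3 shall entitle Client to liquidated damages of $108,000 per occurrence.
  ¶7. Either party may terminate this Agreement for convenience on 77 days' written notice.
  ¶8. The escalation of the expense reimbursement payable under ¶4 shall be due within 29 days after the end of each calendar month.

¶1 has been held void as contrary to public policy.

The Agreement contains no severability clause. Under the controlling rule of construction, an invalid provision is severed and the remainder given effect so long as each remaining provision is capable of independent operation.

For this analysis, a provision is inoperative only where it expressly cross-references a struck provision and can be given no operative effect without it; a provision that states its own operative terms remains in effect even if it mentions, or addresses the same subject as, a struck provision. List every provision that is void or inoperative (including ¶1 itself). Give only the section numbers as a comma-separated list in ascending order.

1, 4, 8

¶1 is struck. The whole of ¶4 is the escalation of the expense reimbursement, defined by reference to ¶1, so ¶4 cannot stand once ¶1 is removed. ¶8 has no operative effect of its own apart from ¶4 and is therefore inoperative. Although ¶5 refers to ¶1, its operative terms do not depend on ¶1, so it remains in effect. With no severability clause, the stated default rule severs what cannot stand and enforces each remaining provision that can operate on its own. ¶2, ¶3, ¶5, ¶6, and ¶7 remain in effect.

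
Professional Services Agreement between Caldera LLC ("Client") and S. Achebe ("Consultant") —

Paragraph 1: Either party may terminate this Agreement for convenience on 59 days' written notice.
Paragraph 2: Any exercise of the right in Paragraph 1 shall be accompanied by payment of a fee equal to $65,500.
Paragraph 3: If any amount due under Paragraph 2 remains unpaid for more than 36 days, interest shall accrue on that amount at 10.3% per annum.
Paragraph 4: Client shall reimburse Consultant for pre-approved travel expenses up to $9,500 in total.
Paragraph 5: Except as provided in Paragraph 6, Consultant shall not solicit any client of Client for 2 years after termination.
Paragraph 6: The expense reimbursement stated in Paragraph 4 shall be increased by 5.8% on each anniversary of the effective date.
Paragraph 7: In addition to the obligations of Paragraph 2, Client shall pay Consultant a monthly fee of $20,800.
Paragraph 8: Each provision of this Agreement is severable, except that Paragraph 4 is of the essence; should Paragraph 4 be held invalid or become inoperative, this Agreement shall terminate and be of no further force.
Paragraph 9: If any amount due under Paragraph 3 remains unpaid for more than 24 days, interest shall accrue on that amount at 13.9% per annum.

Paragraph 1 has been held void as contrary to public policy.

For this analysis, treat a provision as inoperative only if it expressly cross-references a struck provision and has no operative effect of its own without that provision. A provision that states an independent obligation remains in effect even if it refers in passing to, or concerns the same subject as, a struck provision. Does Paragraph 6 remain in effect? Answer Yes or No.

Paragraph 1 is struck. Paragraph 2 merely fixes the exercise fee for Paragraph 1; with Paragraph 1 gone it has nothing to operate on and falls away. The whole of Paragraph 3 is the default interest on the exercise fee for Paragraph 1, defined by reference to Paragraph 2, so Paragraph 3 cannot stand once Paragraph 2 is removed. Paragraph 9 operates only by reference to Paragraph 3, so it falls with Paragraph 3. Paragraph 7 mentions Paragraph 2 but its own obligation stands independently of Paragraph 2, so Paragraph 7 is not affected. Paragraph 8 makes Paragraph 4 an essential term, but Paragraph 4 is unaffected, so the severability proviso in Paragraph 8 preserves the remaining provisions. That leaves Paragraph 4, Paragraph 5, Paragraph 6, Paragraph 7, and Paragraph 8 in effect. Paragraph 6 is among the surviving provisions, so the answer is yes.

Yes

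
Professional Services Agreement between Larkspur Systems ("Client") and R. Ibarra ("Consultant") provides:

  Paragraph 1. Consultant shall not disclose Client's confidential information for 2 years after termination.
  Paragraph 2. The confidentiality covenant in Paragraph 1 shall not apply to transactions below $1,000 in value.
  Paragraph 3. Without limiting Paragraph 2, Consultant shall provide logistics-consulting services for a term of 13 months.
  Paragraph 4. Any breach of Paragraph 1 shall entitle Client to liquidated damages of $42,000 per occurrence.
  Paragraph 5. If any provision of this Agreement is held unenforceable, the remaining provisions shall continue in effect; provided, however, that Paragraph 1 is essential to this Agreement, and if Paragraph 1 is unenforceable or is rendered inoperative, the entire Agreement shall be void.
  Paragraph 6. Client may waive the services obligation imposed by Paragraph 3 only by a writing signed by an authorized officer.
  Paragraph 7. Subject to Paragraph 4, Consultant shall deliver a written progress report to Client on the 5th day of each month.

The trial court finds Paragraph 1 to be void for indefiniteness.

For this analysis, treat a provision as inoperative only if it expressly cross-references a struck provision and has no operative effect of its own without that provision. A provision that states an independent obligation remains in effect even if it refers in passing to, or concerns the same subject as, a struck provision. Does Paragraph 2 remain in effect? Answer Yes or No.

No

Paragraph 1 is struck. Paragraph 2 operates only by reference to Paragraph 1, so it falls with Paragraph 1. The whole of Paragraph 4 is the liquidated-damages amount, defined by reference to Paragraph 1, so Paragraph 4 cannot stand once Paragraph 1 is removed. Paragraph 5 makes Paragraph 1 an essential term, and Paragraph 1 is the provision held invalid; under Paragraph 5, the entire Agreement is therefore void. No provision of the Agreement survives. Paragraph 2 is among the inoperative provisions, so the answer is no.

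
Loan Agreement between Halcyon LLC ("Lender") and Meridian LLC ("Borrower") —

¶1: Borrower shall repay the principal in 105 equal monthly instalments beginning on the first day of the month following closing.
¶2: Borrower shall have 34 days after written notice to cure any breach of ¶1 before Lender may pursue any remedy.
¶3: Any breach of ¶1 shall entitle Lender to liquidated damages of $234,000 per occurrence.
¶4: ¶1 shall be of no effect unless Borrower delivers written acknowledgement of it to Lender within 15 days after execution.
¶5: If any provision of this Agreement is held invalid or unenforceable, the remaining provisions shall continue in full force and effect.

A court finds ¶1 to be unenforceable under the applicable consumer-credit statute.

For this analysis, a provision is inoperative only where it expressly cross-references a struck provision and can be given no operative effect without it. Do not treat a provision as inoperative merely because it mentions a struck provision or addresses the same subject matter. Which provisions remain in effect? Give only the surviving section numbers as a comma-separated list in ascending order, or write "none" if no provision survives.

¶1 is struck. The only function of ¶2 is the cure period for breach of ¶1, so it cannot stand once ¶1 is removed. ¶3 has no operative effect of its own apart from ¶1 and is therefore inoperative. ¶4 has no operative effect of its own apart from ¶1 and is therefore inoperative. Under the severability clause in ¶5, the remaining provisions continue in force. Only ¶5 remains in effect.

5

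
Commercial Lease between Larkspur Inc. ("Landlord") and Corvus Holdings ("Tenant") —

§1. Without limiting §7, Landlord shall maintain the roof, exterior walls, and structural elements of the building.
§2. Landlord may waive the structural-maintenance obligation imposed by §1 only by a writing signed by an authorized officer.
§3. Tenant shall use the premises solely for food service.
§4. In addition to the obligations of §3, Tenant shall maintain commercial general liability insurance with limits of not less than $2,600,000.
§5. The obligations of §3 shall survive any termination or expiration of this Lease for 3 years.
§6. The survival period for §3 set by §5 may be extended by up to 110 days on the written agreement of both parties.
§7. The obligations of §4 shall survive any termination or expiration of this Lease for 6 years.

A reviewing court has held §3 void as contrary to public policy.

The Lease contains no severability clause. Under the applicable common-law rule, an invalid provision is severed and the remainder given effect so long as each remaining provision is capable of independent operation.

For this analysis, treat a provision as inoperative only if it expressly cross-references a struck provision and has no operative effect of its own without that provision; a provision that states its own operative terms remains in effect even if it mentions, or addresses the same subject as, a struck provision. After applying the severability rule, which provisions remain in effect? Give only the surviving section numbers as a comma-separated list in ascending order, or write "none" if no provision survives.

1, 2, 4, 7

§3 is struck. §5 has no operative effect of its own apart from §3 and is therefore inoperative. §6 has no operative effect of its own apart from §5 and is therefore inoperative. §4 mentions §3 but its own obligation stands independently of §3, so §4 is not affected. Under the stated default rule, only provisions that cannot operate independently fall away; the rest are enforced. That leaves §1, §2, §4, and §7 in effect.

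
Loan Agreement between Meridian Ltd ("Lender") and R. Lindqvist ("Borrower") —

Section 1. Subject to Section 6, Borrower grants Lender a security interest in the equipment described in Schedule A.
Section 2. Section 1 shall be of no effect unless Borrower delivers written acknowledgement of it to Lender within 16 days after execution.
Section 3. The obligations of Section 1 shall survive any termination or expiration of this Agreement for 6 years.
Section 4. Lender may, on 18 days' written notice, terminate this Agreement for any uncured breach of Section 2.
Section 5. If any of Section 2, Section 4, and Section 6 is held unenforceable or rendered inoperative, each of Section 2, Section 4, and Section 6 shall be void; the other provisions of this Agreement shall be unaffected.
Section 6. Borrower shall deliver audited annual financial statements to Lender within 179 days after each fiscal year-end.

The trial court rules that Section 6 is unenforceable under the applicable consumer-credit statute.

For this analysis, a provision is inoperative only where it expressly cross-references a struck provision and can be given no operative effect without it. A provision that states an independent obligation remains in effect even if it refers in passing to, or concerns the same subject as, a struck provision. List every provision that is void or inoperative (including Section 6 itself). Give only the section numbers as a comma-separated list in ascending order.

2, 4, 6

Section 6 is struck. Although Section 1 refers to Section 6, its operative terms do not depend on Section 6, so it remains in effect. No other provision's operative terms depend on Section 6. Section 5 declares Section 2, Section 4, and Section 6 mutually dependent; since one of them has fallen, all of them are of no effect. That brings down Section 2 and Section 4 as well. The remainder continues in force under Section 5. That leaves Section 1, Section 3, and Section 5 in effect.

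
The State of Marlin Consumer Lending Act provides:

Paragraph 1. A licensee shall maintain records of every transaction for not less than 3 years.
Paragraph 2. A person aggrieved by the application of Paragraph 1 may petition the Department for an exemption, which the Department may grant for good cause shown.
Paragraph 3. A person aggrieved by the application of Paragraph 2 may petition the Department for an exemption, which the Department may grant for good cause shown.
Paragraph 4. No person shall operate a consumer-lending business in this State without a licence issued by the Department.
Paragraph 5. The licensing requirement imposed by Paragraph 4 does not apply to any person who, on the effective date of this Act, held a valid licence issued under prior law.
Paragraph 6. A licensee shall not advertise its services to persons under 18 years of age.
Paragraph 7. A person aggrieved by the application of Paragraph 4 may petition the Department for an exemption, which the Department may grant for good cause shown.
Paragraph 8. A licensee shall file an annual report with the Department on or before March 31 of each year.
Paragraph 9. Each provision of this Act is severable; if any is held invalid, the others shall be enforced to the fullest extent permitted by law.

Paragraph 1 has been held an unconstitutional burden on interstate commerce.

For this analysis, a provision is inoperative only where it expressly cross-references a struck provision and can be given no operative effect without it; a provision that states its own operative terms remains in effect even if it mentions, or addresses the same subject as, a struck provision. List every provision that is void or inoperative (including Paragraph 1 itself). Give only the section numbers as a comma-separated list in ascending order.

1, 2, 3

Paragraph 1 is struck. Paragraph 2 merely fixes the exemption procedure for Paragraph 1; with Paragraph 1 gone it has nothing to operate on and falls away. Paragraph 3 operates only by reference to Paragraph 2, so it falls with Paragraph 2. Under the severability clause in Paragraph 9, the remaining provisions continue in force. That leaves Paragraph 4, Paragraph 5, Paragraph 6, Paragraph 7, Paragraph 8, and Paragraph 9 in effect.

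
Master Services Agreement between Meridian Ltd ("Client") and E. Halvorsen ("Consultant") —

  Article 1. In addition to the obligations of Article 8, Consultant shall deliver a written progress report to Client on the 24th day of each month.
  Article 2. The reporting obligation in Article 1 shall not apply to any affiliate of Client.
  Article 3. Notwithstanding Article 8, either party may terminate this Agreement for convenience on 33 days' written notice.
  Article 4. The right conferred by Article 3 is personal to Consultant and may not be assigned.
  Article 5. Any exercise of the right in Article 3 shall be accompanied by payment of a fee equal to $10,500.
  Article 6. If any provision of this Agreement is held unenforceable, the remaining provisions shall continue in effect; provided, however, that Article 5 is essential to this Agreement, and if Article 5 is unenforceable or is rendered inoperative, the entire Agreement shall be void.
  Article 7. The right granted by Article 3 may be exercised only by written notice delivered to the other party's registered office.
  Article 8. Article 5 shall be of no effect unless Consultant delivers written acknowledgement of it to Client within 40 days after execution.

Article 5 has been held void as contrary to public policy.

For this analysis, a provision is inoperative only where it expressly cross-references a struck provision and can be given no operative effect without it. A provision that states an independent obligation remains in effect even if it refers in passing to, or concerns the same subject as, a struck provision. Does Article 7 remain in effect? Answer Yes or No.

No

Article 5 is struck. Article 8 merely fixes the acknowledgement condition for Article 5; with Article 5 gone it has nothing to operate on and falls away. Article 6 makes Article 5 an essential term, and Article 5 is the provision held invalid; under Article 6, the entire Agreement is therefore void. No provision of the Agreement survives. Article 7 is among the inoperative provisions, so the answer is no.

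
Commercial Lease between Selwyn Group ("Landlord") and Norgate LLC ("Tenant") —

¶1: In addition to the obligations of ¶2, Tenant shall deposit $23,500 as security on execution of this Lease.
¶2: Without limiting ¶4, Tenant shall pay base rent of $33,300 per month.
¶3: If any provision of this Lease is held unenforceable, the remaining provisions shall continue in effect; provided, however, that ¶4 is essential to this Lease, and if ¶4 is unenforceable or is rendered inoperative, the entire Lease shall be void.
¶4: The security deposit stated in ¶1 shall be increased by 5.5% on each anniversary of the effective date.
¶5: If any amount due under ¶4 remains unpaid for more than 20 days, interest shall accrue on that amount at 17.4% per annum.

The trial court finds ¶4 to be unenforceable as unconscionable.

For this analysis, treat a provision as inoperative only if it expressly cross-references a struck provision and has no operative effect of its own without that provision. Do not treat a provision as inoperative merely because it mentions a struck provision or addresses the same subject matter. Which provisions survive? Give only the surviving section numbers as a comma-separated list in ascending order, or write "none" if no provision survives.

¶4 is struck. The whole of ¶5 is the default interest on the escalation of the security deposit, defined by reference to ¶4, so ¶5 cannot stand once ¶4 is removed. ¶3 makes ¶4 an essential term, and ¶4 is the provision held invalid; under ¶3, the entire Lease is therefore void. No provision of the Lease survives.

none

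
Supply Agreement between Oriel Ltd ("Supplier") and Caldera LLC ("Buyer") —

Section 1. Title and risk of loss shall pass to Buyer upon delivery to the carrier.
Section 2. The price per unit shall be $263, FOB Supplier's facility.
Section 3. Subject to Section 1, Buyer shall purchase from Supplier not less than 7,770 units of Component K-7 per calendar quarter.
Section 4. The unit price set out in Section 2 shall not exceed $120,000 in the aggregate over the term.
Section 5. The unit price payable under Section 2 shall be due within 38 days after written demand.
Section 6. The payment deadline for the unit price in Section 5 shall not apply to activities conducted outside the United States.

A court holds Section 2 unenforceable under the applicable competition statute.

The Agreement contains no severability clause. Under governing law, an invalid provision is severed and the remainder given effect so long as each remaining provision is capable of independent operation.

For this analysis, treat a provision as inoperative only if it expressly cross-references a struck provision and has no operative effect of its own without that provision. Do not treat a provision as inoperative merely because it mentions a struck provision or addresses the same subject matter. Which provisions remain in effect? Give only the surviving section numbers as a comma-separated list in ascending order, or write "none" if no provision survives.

Section 2 is struck. Section 4 does nothing except set the aggregate cap on the unit price by reference to Section 2; with Section 2 gone it has no independent effect and is inoperative. Section 5 has no operative effect of its own apart from Section 2 and is therefore inoperative. Section 6 has no operative effect of its own apart from Section 5 and is therefore inoperative. With no severability clause, the stated default rule severs what cannot stand and enforces each remaining provision that can operate on its own. Section 1 and Section 3 remain in effect.

1, 3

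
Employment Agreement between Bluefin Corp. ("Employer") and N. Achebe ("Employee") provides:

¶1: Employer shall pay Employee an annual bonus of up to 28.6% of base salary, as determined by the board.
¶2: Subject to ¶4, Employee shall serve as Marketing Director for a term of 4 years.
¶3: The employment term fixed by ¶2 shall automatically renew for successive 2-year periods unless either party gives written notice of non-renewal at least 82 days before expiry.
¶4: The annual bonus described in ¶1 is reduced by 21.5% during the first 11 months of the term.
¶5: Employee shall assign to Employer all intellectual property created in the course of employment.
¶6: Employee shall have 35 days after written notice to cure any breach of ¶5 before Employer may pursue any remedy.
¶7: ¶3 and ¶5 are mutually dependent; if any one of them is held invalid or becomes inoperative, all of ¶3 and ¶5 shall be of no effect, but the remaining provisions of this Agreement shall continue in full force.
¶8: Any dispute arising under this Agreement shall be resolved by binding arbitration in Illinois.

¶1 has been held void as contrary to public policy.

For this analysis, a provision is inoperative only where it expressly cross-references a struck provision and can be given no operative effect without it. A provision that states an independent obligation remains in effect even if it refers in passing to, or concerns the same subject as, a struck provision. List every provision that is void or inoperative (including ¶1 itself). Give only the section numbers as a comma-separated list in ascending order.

¶1 is struck. ¶4 operates only by reference to ¶1, so it falls with ¶1. ¶2 mentions ¶4 but its own obligation stands independently of ¶4, so ¶2 is not affected. ¶7 ties ¶3 and ¶5 together, but none of those is affected here; the remaining provisions continue in force under ¶7. That leaves ¶2, ¶3, ¶5, ¶6, ¶7, and ¶8 in effect.

1, 4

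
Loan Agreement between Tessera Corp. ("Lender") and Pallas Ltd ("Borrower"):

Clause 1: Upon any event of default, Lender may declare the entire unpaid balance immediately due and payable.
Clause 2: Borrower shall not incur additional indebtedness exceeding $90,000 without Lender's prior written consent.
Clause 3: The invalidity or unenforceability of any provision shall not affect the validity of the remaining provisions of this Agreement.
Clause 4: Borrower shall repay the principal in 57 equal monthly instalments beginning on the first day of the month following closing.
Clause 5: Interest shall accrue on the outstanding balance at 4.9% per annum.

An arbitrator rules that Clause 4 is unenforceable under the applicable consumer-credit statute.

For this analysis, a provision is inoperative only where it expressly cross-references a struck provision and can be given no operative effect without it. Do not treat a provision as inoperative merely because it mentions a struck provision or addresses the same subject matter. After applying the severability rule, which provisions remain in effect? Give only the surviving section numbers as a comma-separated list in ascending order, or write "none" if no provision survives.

1, 2, 3, 5

Clause 4 is struck. Nothing else in the Agreement is defined by reference to Clause 4. Under the severability clause in Clause 3, the remaining provisions continue in force. That leaves Clause 1, Clause 2, Clause 3, and Clause 5 in effect.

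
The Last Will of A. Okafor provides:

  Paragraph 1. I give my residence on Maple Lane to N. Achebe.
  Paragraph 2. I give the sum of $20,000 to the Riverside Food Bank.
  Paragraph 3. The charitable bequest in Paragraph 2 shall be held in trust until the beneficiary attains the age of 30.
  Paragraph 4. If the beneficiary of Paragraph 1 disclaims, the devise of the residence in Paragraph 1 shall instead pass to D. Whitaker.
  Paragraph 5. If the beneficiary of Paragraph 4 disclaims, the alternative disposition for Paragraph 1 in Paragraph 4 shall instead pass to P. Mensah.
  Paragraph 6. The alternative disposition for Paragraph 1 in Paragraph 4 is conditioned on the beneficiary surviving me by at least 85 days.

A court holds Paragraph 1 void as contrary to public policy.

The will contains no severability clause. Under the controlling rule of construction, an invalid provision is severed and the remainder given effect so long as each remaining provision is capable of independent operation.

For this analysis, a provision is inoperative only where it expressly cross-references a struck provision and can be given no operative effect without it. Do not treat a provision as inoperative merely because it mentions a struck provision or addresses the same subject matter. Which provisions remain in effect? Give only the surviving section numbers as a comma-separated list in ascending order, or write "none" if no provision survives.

Paragraph 1 is struck. Paragraph 4 operates only by reference to Paragraph 1, so it falls with Paragraph 1. The only function of Paragraph 5 is the alternative disposition for Paragraph 4, so it cannot stand once Paragraph 4 is removed. Paragraph 6 merely fixes the survivorship condition on Paragraph 4; with Paragraph 4 gone it has nothing to operate on and falls away. Under the stated default rule, only provisions that cannot operate independently fall away; the rest are enforced. Paragraph 2 and Paragraph 3 remain in effect.

2, 3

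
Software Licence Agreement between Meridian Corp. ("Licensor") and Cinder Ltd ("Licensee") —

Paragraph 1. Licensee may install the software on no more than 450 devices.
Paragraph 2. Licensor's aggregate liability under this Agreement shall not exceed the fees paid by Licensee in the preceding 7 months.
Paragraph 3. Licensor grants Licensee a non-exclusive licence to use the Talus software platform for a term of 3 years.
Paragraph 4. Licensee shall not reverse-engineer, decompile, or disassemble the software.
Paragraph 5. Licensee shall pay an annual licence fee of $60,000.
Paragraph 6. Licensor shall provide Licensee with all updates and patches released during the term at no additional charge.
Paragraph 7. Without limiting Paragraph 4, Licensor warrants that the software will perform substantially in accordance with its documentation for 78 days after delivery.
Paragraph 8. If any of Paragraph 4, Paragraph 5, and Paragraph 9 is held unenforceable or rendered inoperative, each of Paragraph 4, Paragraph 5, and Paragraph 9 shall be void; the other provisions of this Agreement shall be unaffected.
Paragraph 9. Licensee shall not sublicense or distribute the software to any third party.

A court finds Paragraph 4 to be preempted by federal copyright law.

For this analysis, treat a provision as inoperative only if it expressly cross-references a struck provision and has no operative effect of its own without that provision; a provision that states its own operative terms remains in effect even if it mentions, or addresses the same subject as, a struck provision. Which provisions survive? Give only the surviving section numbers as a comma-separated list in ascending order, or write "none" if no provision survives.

1, 2, 3, 6, 7, 8

Paragraph 4 is struck. Paragraph 7 mentions Paragraph 4 but its own obligation stands independently of Paragraph 4, so Paragraph 7 is not affected. Nothing else in the Agreement is defined by reference to Paragraph 4. Paragraph 8 declares Paragraph 4, Paragraph 5, and Paragraph 9 mutually dependent; since one of them has fallen, all of them are of no effect. That brings down Paragraph 5 and Paragraph 9 as well. The remainder continues in force under Paragraph 8. Paragraph 1, Paragraph 2, Paragraph 3, Paragraph 6, Paragraph 7, and Paragraph 8 remain in effect.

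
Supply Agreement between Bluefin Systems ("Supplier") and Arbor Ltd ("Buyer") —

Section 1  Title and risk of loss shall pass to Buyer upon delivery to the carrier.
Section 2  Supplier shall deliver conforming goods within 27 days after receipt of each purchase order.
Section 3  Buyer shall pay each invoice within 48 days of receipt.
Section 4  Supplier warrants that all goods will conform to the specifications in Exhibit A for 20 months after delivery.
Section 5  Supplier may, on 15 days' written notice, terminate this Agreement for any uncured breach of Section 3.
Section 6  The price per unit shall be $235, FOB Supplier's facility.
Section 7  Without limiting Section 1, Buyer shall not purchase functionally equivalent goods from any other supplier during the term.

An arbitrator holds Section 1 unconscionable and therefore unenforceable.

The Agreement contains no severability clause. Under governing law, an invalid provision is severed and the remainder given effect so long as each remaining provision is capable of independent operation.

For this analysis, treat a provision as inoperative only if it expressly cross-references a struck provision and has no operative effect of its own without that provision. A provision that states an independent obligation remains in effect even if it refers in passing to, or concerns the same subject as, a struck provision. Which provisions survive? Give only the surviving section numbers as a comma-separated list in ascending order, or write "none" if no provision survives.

2, 3, 4, 5, 6, 7

Section 1 is struck. Although Section 7 refers to Section 1, its operative terms do not depend on Section 1, so it remains in effect. Nothing else in the Agreement is defined by reference to Section 1. Under the stated default rule, only provisions that cannot operate independently fall away; the rest are enforced. The provisions still in force are Section 2, Section 3, Section 4, Section 5, Section 6, and Section 7.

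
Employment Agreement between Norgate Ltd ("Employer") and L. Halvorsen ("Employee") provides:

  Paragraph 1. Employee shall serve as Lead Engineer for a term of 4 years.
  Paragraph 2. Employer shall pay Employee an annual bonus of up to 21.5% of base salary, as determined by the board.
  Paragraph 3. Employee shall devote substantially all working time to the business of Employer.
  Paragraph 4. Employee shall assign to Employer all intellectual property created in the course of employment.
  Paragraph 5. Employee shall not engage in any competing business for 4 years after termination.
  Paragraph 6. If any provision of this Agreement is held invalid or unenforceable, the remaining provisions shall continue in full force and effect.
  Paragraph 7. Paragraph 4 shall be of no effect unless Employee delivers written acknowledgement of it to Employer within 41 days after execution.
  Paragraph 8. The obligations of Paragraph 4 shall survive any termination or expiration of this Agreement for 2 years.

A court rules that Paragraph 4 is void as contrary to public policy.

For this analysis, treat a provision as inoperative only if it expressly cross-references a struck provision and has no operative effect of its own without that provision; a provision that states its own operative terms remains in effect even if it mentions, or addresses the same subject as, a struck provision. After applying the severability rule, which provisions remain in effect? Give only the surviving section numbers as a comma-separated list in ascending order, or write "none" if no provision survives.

1, 2, 3, 5, 6

Paragraph 4 is struck. Paragraph 7 merely fixes the acknowledgement condition for Paragraph 4; with Paragraph 4 gone it has nothing to operate on and falls away. Paragraph 8 has no operative effect of its own apart from Paragraph 4 and is therefore inoperative. Paragraph 6 is a severability clause and preserves every provision that can still be given independent effect. That leaves Paragraph 1, Paragraph 2, Paragraph 3, Paragraph 5, and Paragraph 6 in effect.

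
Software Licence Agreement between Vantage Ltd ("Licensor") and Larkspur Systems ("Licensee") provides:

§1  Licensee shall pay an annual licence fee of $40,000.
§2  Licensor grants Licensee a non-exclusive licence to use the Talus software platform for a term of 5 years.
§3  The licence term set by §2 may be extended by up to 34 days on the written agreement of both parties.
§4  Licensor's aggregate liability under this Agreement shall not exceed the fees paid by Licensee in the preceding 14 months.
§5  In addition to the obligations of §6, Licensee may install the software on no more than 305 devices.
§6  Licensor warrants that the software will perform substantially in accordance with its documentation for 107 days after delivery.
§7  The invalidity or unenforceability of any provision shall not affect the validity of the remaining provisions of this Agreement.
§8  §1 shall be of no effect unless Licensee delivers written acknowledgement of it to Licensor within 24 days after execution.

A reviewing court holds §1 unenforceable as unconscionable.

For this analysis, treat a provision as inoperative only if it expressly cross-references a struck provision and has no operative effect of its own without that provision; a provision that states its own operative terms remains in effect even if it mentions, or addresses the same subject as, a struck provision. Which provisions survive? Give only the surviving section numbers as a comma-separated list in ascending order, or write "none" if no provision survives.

§1 is struck. §8 operates only by reference to §1, so it falls with §1. Under the severability clause in §7, the remaining provisions continue in force. The provisions still in force are §2, §3, §4, §5, §6, and §7.

2, 3, 4, 5, 6, 7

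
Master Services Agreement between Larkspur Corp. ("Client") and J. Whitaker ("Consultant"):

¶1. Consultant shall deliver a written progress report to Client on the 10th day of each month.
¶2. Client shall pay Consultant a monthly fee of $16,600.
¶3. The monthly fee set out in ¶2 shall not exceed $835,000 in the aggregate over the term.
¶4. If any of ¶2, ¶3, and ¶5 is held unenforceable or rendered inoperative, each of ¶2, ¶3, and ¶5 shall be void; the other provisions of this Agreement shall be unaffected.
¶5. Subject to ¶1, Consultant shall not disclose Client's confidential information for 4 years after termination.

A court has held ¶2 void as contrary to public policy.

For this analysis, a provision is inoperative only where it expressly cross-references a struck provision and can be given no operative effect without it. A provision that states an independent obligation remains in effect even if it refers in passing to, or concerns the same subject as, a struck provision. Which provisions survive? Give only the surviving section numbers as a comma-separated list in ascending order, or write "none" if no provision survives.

1, 4

¶2 is struck. ¶3 operates only by reference to ¶2, so it falls with ¶2. ¶4 declares ¶2, ¶3, and ¶5 mutually dependent; since one of them has fallen, all of them are of no effect. That brings down ¶5 as well. The remainder continues in force under ¶4. That leaves ¶1 and ¶4 in effect.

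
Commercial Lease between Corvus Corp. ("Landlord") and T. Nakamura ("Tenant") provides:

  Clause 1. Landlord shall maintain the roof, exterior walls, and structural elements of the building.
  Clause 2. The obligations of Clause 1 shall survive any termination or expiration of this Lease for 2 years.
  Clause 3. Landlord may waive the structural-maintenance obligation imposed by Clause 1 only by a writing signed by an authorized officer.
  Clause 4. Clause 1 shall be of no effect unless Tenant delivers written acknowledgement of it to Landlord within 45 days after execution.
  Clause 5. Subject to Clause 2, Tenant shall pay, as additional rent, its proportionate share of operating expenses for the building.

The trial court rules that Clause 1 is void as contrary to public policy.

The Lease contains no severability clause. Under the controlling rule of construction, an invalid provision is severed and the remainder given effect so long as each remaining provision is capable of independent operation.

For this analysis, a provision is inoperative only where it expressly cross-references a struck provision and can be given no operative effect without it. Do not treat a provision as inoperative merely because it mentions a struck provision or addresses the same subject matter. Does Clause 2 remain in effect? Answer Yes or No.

Clause 1 is struck. Clause 2 has no operative effect of its own apart from Clause 1 and is therefore inoperative. Clause 3 merely fixes the waiver condition for Clause 1; with Clause 1 gone it has nothing to operate on and falls away. Clause 4 merely fixes the acknowledgement condition for Clause 1; with Clause 1 gone it has nothing to operate on and falls away. Although Clause 5 refers to Clause 2, its operative terms do not depend on Clause 2, so it remains in effect. With no severability clause, the stated default rule severs what cannot stand and enforces each remaining provision that can operate on its own. Only Clause 5 remains in effect. Clause 2 is among the inoperative provisions, so the answer is no.

No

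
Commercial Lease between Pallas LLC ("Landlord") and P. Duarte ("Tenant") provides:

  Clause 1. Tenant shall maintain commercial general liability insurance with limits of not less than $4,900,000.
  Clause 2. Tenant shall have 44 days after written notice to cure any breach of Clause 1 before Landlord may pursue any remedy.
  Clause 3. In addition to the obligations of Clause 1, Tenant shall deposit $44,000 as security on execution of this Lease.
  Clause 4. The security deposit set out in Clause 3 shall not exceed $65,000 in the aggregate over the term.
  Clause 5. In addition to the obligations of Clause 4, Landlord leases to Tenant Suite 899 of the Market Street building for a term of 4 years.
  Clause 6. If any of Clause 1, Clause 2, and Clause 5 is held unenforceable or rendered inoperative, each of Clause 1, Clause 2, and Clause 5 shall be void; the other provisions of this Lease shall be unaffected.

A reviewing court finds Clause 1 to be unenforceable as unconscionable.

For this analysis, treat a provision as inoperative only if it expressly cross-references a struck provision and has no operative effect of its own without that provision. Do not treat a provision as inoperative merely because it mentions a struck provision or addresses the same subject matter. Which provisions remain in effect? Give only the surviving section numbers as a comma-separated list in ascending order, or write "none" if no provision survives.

Clause 1 is struck. The only function of Clause 2 is the cure period for breach of Clause 1, so it cannot stand once Clause 1 is removed. Clause 3 mentions Clause 1 but its own obligation stands independently of Clause 1, so Clause 3 is not affected. Clause 6 declares Clause 1, Clause 2, and Clause 5 mutually dependent; since one of them has fallen, all of them are of no effect. That brings down Clause 5 as well. The remainder continues in force under Clause 6. Clause 3, Clause 4, and Clause 6 remain in effect.

3, 4, 6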